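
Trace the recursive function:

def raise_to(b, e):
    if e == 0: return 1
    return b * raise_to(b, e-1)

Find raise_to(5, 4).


raise_to(5, 4)
= 5 * raise_to(5, 3)
= 5 * 5 * raise_to(5, 2)
= 5 * 5 * 5 * raise_to(5, 1)
= 5 * 5 * 5 * 5 * raise_to(5, 0)
= 5 * 5 * 5 * 5 * 1
= 625

625


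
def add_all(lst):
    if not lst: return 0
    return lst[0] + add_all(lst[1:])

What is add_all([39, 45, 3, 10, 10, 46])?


add_all([39, 45, 3, 10, 10, 46]) = 39 + add_all([45, 3, 10, 10, 46])
add_all([45, 3, 10, 10, 46]) = 45 + add_all([3, 10, 10, 46])
add_all([3, 10, 10, 46]) = 3 + add_all([10, 10, 46])
add_all([10, 10, 46]) = 10 + add_all([10, 46])
add_all([10, 46]) = 10 + add_all([46])
add_all([46]) = 46 + add_all([])
add_all([]) = 0  (base case)
Total: 39 + 45 + 3 + 10 + 10 + 46 + 0 = 153

153


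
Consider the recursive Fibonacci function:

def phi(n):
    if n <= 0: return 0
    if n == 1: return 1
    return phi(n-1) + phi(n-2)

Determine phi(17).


Computing phi(17) bottom-up:
phi(0) = 0
phi(1) = 1
phi(2) = phi(1) + phi(0) = 1 + 0 = 1
phi(3) = phi(2) + phi(1) = 1 + 1 = 2
phi(4) = phi(3) + phi(2) = 2 + 1 = 3
phi(5) = phi(4) + phi(3) = 3 + 2 = 5
phi(6) = phi(5) + phi(4) = 5 + 3 = 8
phi(7) = phi(6) + phi(5) = 8 + 5 = 13
phi(8) = phi(7) + phi(6) = 13 + 8 = 21
phi(9) = phi(8) + phi(7) = 21 + 13 = 34
phi(10) = phi(9) + phi(8) = 34 + 21 = 55
phi(11) = phi(10) + phi(9) = 55 + 34 = 89
phi(12) = phi(11) + phi(10) = 89 + 55 = 144
phi(13) = phi(12) + phi(11) = 144 + 89 = 233
phi(14) = phi(13) + phi(12) = 233 + 144 = 377
phi(15) = phi(14) + phi(13) = 377 + 233 = 610
phi(16) = phi(15) + phi(14) = 610 + 377 = 987
phi(17) = phi(16) + phi(15) = 987 + 610 = 1597

1597


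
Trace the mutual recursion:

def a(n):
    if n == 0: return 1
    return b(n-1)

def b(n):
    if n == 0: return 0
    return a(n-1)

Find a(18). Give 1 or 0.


a(18) = b(17)
b(17) = a(16)
a(16) = b(15)
b(15) = a(14)
a(14) = b(13)
b(13) = a(12)
a(12) = b(11)
b(11) = a(10)
a(10) = b(9)
b(9) = a(8)
a(8) = b(7)
b(7) = a(6)
a(6) = b(5)
b(5) = a(4)
a(4) = b(3)
b(3) = a(2)
a(2) = b(1)
b(1) = a(0)
a(0) = 1  (base case)
Result: 1

1


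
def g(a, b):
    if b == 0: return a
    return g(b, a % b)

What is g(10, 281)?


g(10, 281) = g(281, 10)
g(281, 10) = g(10, 1)
g(10, 1) = g(1, 0)
g(1, 0) = 1  (base case)

1


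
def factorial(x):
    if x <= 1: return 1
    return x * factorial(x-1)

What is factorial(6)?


factorial(6)
= 6 * factorial(5)
= 6 * 5 * factorial(4)
= 6 * 5 * 4 * factorial(3)
= 6 * 5 * 4 * 3 * factorial(2)
= 6 * 5 * 4 * 3 * 2 * factorial(1)
= 6 * 5 * 4 * 3 * 2 * 1
= 720

720


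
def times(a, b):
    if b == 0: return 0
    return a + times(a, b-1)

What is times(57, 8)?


times(57, 8) = 57 + times(57, 7)
times(57, 7) = 57 + times(57, 6)
times(57, 6) = 57 + times(57, 5)
times(57, 5) = 57 + times(57, 4)
times(57, 4) = 57 + times(57, 3)
times(57, 3) = 57 + times(57, 2)
times(57, 2) = 57 + times(57, 1)
times(57, 1) = 57 + times(57, 0)
times(57, 0) = 0  (base case)
Total: 57 + 57 + 57 + 57 + 57 + 57 + 57 + 57 + 0 = 456

456


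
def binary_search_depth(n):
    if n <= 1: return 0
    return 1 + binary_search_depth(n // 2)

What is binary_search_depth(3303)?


3303 / 2 = 1651
1651 / 2 = 825
825 / 2 = 412
412 / 2 = 206
206 / 2 = 103
103 / 2 = 51
51 / 2 = 25
25 / 2 = 12
12 / 2 = 6
6 / 2 = 3
3 / 2 = 1
Reached 1 after 11 halvings

11


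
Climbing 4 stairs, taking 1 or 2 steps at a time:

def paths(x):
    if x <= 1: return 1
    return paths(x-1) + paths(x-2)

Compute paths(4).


Building up from base cases:
paths(0) = 1
paths(1) = 1
paths(2) = paths(1) + paths(0) = 1 + 1 = 2
paths(3) = paths(2) + paths(1) = 2 + 1 = 3
paths(4) = paths(3) + paths(2) = 3 + 2 = 5

5


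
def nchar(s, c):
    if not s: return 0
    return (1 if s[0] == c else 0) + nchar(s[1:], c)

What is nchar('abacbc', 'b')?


s[0]='a' != 'b' -> 0
s[0]='b' == 'b' -> 1
s[0]='a' != 'b' -> 0
s[0]='c' != 'b' -> 0
s[0]='b' == 'b' -> 1
s[0]='c' != 'b' -> 0
Sum: 0 + 1 + 0 + 0 + 1 + 0 = 2

2


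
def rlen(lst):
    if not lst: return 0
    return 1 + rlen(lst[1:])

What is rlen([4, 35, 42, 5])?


rlen([4, 35, 42, 5]) = 1 + rlen([35, 42, 5])
rlen([35, 42, 5]) = 1 + rlen([42, 5])
rlen([42, 5]) = 1 + rlen([5])
rlen([5]) = 1 + rlen([])
rlen([]) = 0  (base case)
Unwinding: 1 + 1 + 1 + 1 + 0 = 4

4


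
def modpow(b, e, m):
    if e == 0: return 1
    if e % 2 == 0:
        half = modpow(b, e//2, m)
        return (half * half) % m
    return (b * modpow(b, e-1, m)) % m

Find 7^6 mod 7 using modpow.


modpow(7, 6, 7): e is even, compute modpow(7, 3, 7)
  modpow(7, 3, 7): e is odd, compute modpow(7, 2, 7)
    modpow(7, 2, 7): e is even, compute modpow(7, 1, 7)
      modpow(7, 1, 7): e is odd, compute modpow(7, 0, 7)
        modpow(7, 0, 7) = 1
      (7 * 1) % 7 = 0
    half=0, (0*0) % 7 = 0
  (7 * 0) % 7 = 0
half=0, (0*0) % 7 = 0

0


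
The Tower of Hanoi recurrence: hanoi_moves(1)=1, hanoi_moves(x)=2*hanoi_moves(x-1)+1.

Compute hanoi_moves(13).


hanoi_moves(13) = 2 * hanoi_moves(12) + 1
hanoi_moves(12) = 2 * hanoi_moves(11) + 1
hanoi_moves(11) = 2 * hanoi_moves(10) + 1
hanoi_moves(10) = 2 * hanoi_moves(9) + 1
hanoi_moves(9) = 2 * hanoi_moves(8) + 1
hanoi_moves(8) = 2 * hanoi_moves(7) + 1
hanoi_moves(7) = 2 * hanoi_moves(6) + 1
hanoi_moves(6) = 2 * hanoi_moves(5) + 1
hanoi_moves(5) = 2 * hanoi_moves(4) + 1
hanoi_moves(4) = 2 * hanoi_moves(3) + 1
hanoi_moves(3) = 2 * hanoi_moves(2) + 1
hanoi_moves(2) = 2 * hanoi_moves(1) + 1
hanoi_moves(1) = 1  (base case)
hanoi_moves(2) = 2 * 1 + 1 = 3
hanoi_moves(3) = 2 * 3 + 1 = 7
hanoi_moves(4) = 2 * 7 + 1 = 15
hanoi_moves(5) = 2 * 15 + 1 = 31
hanoi_moves(6) = 2 * 31 + 1 = 63
hanoi_moves(7) = 2 * 63 + 1 = 127
hanoi_moves(8) = 2 * 127 + 1 = 255
hanoi_moves(9) = 2 * 255 + 1 = 511
hanoi_moves(10) = 2 * 511 + 1 = 1023
hanoi_moves(11) = 2 * 1023 + 1 = 2047
hanoi_moves(12) = 2 * 2047 + 1 = 4095
hanoi_moves(13) = 2 * 4095 + 1 = 8191

8191


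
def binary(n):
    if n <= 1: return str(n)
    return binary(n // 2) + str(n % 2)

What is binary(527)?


binary(527) = binary(263) + '1'
binary(263) = binary(131) + '1'
binary(131) = binary(65) + '1'
binary(65) = binary(32) + '1'
binary(32) = binary(16) + '0'
binary(16) = binary(8) + '0'
binary(8) = binary(4) + '0'
binary(4) = binary(2) + '0'
binary(2) = binary(1) + '0'
binary(1) = '1'  (base case)
Concatenating: '1' + '0' + '0' + '0' + '0' + '0' + '1' + '1' + '1' + '1' = '1000001111'

1000001111


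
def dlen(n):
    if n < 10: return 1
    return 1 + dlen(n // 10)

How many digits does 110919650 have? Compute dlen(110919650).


dlen(110919650) = 1 + dlen(11091965)
dlen(11091965) = 1 + dlen(1109196)
dlen(1109196) = 1 + dlen(110919)
dlen(110919) = 1 + dlen(11091)
dlen(11091) = 1 + dlen(1109)
dlen(1109) = 1 + dlen(110)
dlen(110) = 1 + dlen(11)
dlen(11) = 1 + dlen(1)
dlen(1) = 1  (base case: 1 < 10)
Unwinding: 1 + 1 + 1 + 1 + 1 + 1 + 1 + 1 + 1 = 9

9


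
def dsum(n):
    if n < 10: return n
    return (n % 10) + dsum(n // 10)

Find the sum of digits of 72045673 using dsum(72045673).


dsum(72045673) = 3 + dsum(7204567)
dsum(7204567) = 7 + dsum(720456)
dsum(720456) = 6 + dsum(72045)
dsum(72045) = 5 + dsum(7204)
dsum(7204) = 4 + dsum(720)
dsum(720) = 0 + dsum(72)
dsum(72) = 2 + dsum(7)
dsum(7) = 7  (base case)
Total: 3 + 7 + 6 + 5 + 4 + 0 + 2 + 7 = 34

34


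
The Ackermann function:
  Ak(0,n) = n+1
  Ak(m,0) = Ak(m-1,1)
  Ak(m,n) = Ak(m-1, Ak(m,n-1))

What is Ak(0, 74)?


Ak(0, 74) = 75
Result: Ak(0, 74) = 75

75


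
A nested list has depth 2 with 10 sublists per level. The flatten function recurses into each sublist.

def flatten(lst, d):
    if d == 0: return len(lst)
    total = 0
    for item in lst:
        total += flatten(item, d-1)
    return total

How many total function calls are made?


At depth 0 (root): 1 call
At depth 1: each of 1 parents calls flatten on 10 children = 10 calls
At depth 2: each of 10 parents calls flatten on 10 children = 100 calls
Total: 1 + 10 + 100 = 111

111


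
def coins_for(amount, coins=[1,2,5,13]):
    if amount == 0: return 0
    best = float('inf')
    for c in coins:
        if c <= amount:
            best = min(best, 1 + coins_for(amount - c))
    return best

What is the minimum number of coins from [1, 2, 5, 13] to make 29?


Building up with DP:
coins_for(0) = 0
coins_for(1) = min(1+coins_for(0)=1+0=1) = 1
coins_for(2) = min(1+coins_for(1)=1+1=2, 1+coins_for(0)=1+0=1) = 1
coins_for(3) = min(1+coins_for(2)=1+1=2, 1+coins_for(1)=1+1=2) = 2
coins_for(4) = min(1+coins_for(3)=1+2=3, 1+coins_for(2)=1+1=2) = 2
coins_for(5) = min(1+coins_for(4)=1+2=3, 1+coins_for(3)=1+2=3, 1+coins_for(0)=1+0=1) = 1
coins_for(6) = min(1+coins_for(5)=1+1=2, 1+coins_for(4)=1+2=3, 1+coins_for(1)=1+1=2) = 2
coins_for(7) = min(1+coins_for(6)=1+2=3, 1+coins_for(5)=1+1=2, 1+coins_for(2)=1+1=2) = 2
coins_for(8) = min(1+coins_for(7)=1+2=3, 1+coins_for(6)=1+2=3, 1+coins_for(3)=1+2=3) = 3
coins_for(9) = min(1+coins_for(8)=1+3=4, 1+coins_for(7)=1+2=3, 1+coins_for(4)=1+2=3) = 3
coins_for(10) = min(1+coins_for(9)=1+3=4, 1+coins_for(8)=1+3=4, 1+coins_for(5)=1+1=2) = 2
coins_for(11) = min(1+coins_for(10)=1+2=3, 1+coins_for(9)=1+3=4, 1+coins_for(6)=1+2=3) = 3
coins_for(12) = min(1+coins_for(11)=1+3=4, 1+coins_for(10)=1+2=3, 1+coins_for(7)=1+2=3) = 3
coins_for(13) = min(1+coins_for(12)=1+3=4, 1+coins_for(11)=1+3=4, 1+coins_for(8)=1+3=4, 1+coins_for(0)=1+0=1) = 1
coins_for(14) = min(1+coins_for(13)=1+1=2, 1+coins_for(12)=1+3=4, 1+coins_for(9)=1+3=4, 1+coins_for(1)=1+1=2) = 2
coins_for(15) = min(1+coins_for(14)=1+2=3, 1+coins_for(13)=1+1=2, 1+coins_for(10)=1+2=3, 1+coins_for(2)=1+1=2) = 2
coins_for(16) = min(1+coins_for(15)=1+2=3, 1+coins_for(14)=1+2=3, 1+coins_for(11)=1+3=4, 1+coins_for(3)=1+2=3) = 3
coins_for(17) = min(1+coins_for(16)=1+3=4, 1+coins_for(15)=1+2=3, 1+coins_for(12)=1+3=4, 1+coins_for(4)=1+2=3) = 3
coins_for(18) = min(1+coins_for(17)=1+3=4, 1+coins_for(16)=1+3=4, 1+coins_for(13)=1+1=2, 1+coins_for(5)=1+1=2) = 2
coins_for(19) = min(1+coins_for(18)=1+2=3, 1+coins_for(17)=1+3=4, 1+coins_for(14)=1+2=3, 1+coins_for(6)=1+2=3) = 3
coins_for(20) = min(1+coins_for(19)=1+3=4, 1+coins_for(18)=1+2=3, 1+coins_for(15)=1+2=3, 1+coins_for(7)=1+2=3) = 3
coins_for(21) = min(1+coins_for(20)=1+3=4, 1+coins_for(19)=1+3=4, 1+coins_for(16)=1+3=4, 1+coins_for(8)=1+3=4) = 4
coins_for(22) = min(1+coins_for(21)=1+4=5, 1+coins_for(20)=1+3=4, 1+coins_for(17)=1+3=4, 1+coins_for(9)=1+3=4) = 4
coins_for(23) = min(1+coins_for(22)=1+4=5, 1+coins_for(21)=1+4=5, 1+coins_for(18)=1+2=3, 1+coins_for(10)=1+2=3) = 3
coins_for(24) = min(1+coins_for(23)=1+3=4, 1+coins_for(22)=1+4=5, 1+coins_for(19)=1+3=4, 1+coins_for(11)=1+3=4) = 4
coins_for(25) = min(1+coins_for(24)=1+4=5, 1+coins_for(23)=1+3=4, 1+coins_for(20)=1+3=4, 1+coins_for(12)=1+3=4) = 4
coins_for(26) = min(1+coins_for(25)=1+4=5, 1+coins_for(24)=1+4=5, 1+coins_for(21)=1+4=5, 1+coins_for(13)=1+1=2) = 2
coins_for(27) = min(1+coins_for(26)=1+2=3, 1+coins_for(25)=1+4=5, 1+coins_for(22)=1+4=5, 1+coins_for(14)=1+2=3) = 3
coins_for(28) = min(1+coins_for(27)=1+3=4, 1+coins_for(26)=1+2=3, 1+coins_for(23)=1+3=4, 1+coins_for(15)=1+2=3) = 3
coins_for(29) = min(1+coins_for(28)=1+3=4, 1+coins_for(27)=1+3=4, 1+coins_for(24)=1+4=5, 1+coins_for(16)=1+3=4) = 4

4


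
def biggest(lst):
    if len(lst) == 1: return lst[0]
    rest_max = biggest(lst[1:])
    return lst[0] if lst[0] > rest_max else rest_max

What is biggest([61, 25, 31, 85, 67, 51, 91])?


biggest([61, 25, 31, 85, 67, 51, 91]): compare 61 with biggest([25, 31, 85, 67, 51, 91])
biggest([25, 31, 85, 67, 51, 91]): compare 25 with biggest([31, 85, 67, 51, 91])
biggest([31, 85, 67, 51, 91]): compare 31 with biggest([85, 67, 51, 91])
biggest([85, 67, 51, 91]): compare 85 with biggest([67, 51, 91])
biggest([67, 51, 91]): compare 67 with biggest([51, 91])
biggest([51, 91]): compare 51 with biggest([91])
biggest([91]) = 91  (base case)
Compare 51 with 91 -> 91
Compare 67 with 91 -> 91
Compare 85 with 91 -> 91
Compare 31 with 91 -> 91
Compare 25 with 91 -> 91
Compare 61 with 91 -> 91

91


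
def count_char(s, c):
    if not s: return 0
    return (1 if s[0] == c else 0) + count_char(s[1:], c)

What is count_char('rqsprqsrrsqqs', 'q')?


s[0]='r' != 'q' -> 0
s[0]='q' == 'q' -> 1
s[0]='s' != 'q' -> 0
s[0]='p' != 'q' -> 0
s[0]='r' != 'q' -> 0
s[0]='q' == 'q' -> 1
s[0]='s' != 'q' -> 0
s[0]='r' != 'q' -> 0
s[0]='r' != 'q' -> 0
s[0]='s' != 'q' -> 0
s[0]='q' == 'q' -> 1
s[0]='q' == 'q' -> 1
s[0]='s' != 'q' -> 0
Sum: 0 + 1 + 0 + 0 + 0 + 1 + 0 + 0 + 0 + 0 + 1 + 1 + 0 = 4

4


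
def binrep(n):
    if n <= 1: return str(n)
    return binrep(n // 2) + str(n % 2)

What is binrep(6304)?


binrep(6304) = binrep(3152) + '0'
binrep(3152) = binrep(1576) + '0'
binrep(1576) = binrep(788) + '0'
binrep(788) = binrep(394) + '0'
binrep(394) = binrep(197) + '0'
binrep(197) = binrep(98) + '1'
binrep(98) = binrep(49) + '0'
binrep(49) = binrep(24) + '1'
binrep(24) = binrep(12) + '0'
binrep(12) = binrep(6) + '0'
binrep(6) = binrep(3) + '0'
binrep(3) = binrep(1) + '1'
binrep(1) = '1'  (base case)
Concatenating: '1' + '1' + '0' + '0' + '0' + '1' + '0' + '1' + '0' + '0' + '0' + '0' + '0' = '1100010100000'

1100010100000


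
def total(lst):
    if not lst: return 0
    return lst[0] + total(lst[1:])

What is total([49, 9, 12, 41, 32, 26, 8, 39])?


total([49, 9, 12, 41, 32, 26, 8, 39]) = 49 + total([9, 12, 41, 32, 26, 8, 39])
total([9, 12, 41, 32, 26, 8, 39]) = 9 + total([12, 41, 32, 26, 8, 39])
total([12, 41, 32, 26, 8, 39]) = 12 + total([41, 32, 26, 8, 39])
total([41, 32, 26, 8, 39]) = 41 + total([32, 26, 8, 39])
total([32, 26, 8, 39]) = 32 + total([26, 8, 39])
total([26, 8, 39]) = 26 + total([8, 39])
total([8, 39]) = 8 + total([39])
total([39]) = 39 + total([])
total([]) = 0  (base case)
Total: 49 + 9 + 12 + 41 + 32 + 26 + 8 + 39 + 0 = 216

216


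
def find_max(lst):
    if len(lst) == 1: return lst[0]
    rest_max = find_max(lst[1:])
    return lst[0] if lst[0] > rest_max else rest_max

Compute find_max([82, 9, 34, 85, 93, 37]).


find_max([82, 9, 34, 85, 93, 37]): compare 82 with find_max([9, 34, 85, 93, 37])
find_max([9, 34, 85, 93, 37]): compare 9 with find_max([34, 85, 93, 37])
find_max([34, 85, 93, 37]): compare 34 with find_max([85, 93, 37])
find_max([85, 93, 37]): compare 85 with find_max([93, 37])
find_max([93, 37]): compare 93 with find_max([37])
find_max([37]) = 37  (base case)
Compare 93 with 37 -> 93
Compare 85 with 93 -> 93
Compare 34 with 93 -> 93
Compare 9 with 93 -> 93
Compare 82 with 93 -> 93

93


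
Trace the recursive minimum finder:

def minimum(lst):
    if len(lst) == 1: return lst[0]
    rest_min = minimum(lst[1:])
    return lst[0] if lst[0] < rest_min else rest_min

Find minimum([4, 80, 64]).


minimum([4, 80, 64]): compare 4 with minimum([80, 64])
minimum([80, 64]): compare 80 with minimum([64])
minimum([64]) = 64  (base case)
Compare 80 with 64 -> 64
Compare 4 with 64 -> 4

4


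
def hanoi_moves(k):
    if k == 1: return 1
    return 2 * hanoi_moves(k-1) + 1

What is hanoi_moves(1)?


hanoi_moves(1) = 1  (base case)

1


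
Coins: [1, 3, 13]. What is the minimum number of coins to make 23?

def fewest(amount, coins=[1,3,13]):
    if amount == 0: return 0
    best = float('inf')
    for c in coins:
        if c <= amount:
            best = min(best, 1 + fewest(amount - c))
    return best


Building up with DP:
fewest(0) = 0
fewest(1) = min(1+fewest(0)=1+0=1) = 1
fewest(2) = min(1+fewest(1)=1+1=2) = 2
fewest(3) = min(1+fewest(2)=1+2=3, 1+fewest(0)=1+0=1) = 1
fewest(4) = min(1+fewest(3)=1+1=2, 1+fewest(1)=1+1=2) = 2
fewest(5) = min(1+fewest(4)=1+2=3, 1+fewest(2)=1+2=3) = 3
fewest(6) = min(1+fewest(5)=1+3=4, 1+fewest(3)=1+1=2) = 2
fewest(7) = min(1+fewest(6)=1+2=3, 1+fewest(4)=1+2=3) = 3
fewest(8) = min(1+fewest(7)=1+3=4, 1+fewest(5)=1+3=4) = 4
fewest(9) = min(1+fewest(8)=1+4=5, 1+fewest(6)=1+2=3) = 3
fewest(10) = min(1+fewest(9)=1+3=4, 1+fewest(7)=1+3=4) = 4
fewest(11) = min(1+fewest(10)=1+4=5, 1+fewest(8)=1+4=5) = 5
fewest(12) = min(1+fewest(11)=1+5=6, 1+fewest(9)=1+3=4) = 4
fewest(13) = min(1+fewest(12)=1+4=5, 1+fewest(10)=1+4=5, 1+fewest(0)=1+0=1) = 1
fewest(14) = min(1+fewest(13)=1+1=2, 1+fewest(11)=1+5=6, 1+fewest(1)=1+1=2) = 2
fewest(15) = min(1+fewest(14)=1+2=3, 1+fewest(12)=1+4=5, 1+fewest(2)=1+2=3) = 3
fewest(16) = min(1+fewest(15)=1+3=4, 1+fewest(13)=1+1=2, 1+fewest(3)=1+1=2) = 2
fewest(17) = min(1+fewest(16)=1+2=3, 1+fewest(14)=1+2=3, 1+fewest(4)=1+2=3) = 3
fewest(18) = min(1+fewest(17)=1+3=4, 1+fewest(15)=1+3=4, 1+fewest(5)=1+3=4) = 4
fewest(19) = min(1+fewest(18)=1+4=5, 1+fewest(16)=1+2=3, 1+fewest(6)=1+2=3) = 3
fewest(20) = min(1+fewest(19)=1+3=4, 1+fewest(17)=1+3=4, 1+fewest(7)=1+3=4) = 4
fewest(21) = min(1+fewest(20)=1+4=5, 1+fewest(18)=1+4=5, 1+fewest(8)=1+4=5) = 5
fewest(22) = min(1+fewest(21)=1+5=6, 1+fewest(19)=1+3=4, 1+fewest(9)=1+3=4) = 4
fewest(23) = min(1+fewest(22)=1+4=5, 1+fewest(20)=1+4=5, 1+fewest(10)=1+4=5) = 5

5


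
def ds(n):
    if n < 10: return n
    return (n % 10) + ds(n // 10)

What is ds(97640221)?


ds(97640221) = 1 + ds(9764022)
ds(9764022) = 2 + ds(976402)
ds(976402) = 2 + ds(97640)
ds(97640) = 0 + ds(9764)
ds(9764) = 4 + ds(976)
ds(976) = 6 + ds(97)
ds(97) = 7 + ds(9)
ds(9) = 9  (base case)
Total: 1 + 2 + 2 + 0 + 4 + 6 + 7 + 9 = 31

31


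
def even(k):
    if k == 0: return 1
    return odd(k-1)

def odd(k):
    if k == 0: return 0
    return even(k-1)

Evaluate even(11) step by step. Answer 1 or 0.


even(11) = odd(10)
odd(10) = even(9)
even(9) = odd(8)
odd(8) = even(7)
even(7) = odd(6)
odd(6) = even(5)
even(5) = odd(4)
odd(4) = even(3)
even(3) = odd(2)
odd(2) = even(1)
even(1) = odd(0)
odd(0) = 0  (base case)
Result: 0

0


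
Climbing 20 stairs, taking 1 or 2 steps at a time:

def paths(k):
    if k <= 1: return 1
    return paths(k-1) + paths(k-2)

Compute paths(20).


Building up from base cases:
paths(0) = 1
paths(1) = 1
paths(2) = paths(1) + paths(0) = 1 + 1 = 2
paths(3) = paths(2) + paths(1) = 2 + 1 = 3
paths(4) = paths(3) + paths(2) = 3 + 2 = 5
paths(5) = paths(4) + paths(3) = 5 + 3 = 8
paths(6) = paths(5) + paths(4) = 8 + 5 = 13
paths(7) = paths(6) + paths(5) = 13 + 8 = 21
paths(8) = paths(7) + paths(6) = 21 + 13 = 34
paths(9) = paths(8) + paths(7) = 34 + 21 = 55
paths(10) = paths(9) + paths(8) = 55 + 34 = 89
paths(11) = paths(10) + paths(9) = 89 + 55 = 144
paths(12) = paths(11) + paths(10) = 144 + 89 = 233
paths(13) = paths(12) + paths(11) = 233 + 144 = 377
paths(14) = paths(13) + paths(12) = 377 + 233 = 610
paths(15) = paths(14) + paths(13) = 610 + 377 = 987
paths(16) = paths(15) + paths(14) = 987 + 610 = 1597
paths(17) = paths(16) + paths(15) = 1597 + 987 = 2584
paths(18) = paths(17) + paths(16) = 2584 + 1597 = 4181
paths(19) = paths(18) + paths(17) = 4181 + 2584 = 6765
paths(20) = paths(19) + paths(18) = 6765 + 4181 = 10946

10946


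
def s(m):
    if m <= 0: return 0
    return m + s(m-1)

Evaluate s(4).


s(4)
= 4 + 3 + 2 + 1 + s(0)
= 4 + 3 + 2 + 1 + 0
= 10

10


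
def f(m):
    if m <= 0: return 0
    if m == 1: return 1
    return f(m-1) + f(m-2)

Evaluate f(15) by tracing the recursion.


Computing f(15) bottom-up:
f(0) = 0
f(1) = 1
f(2) = f(1) + f(0) = 1 + 0 = 1
f(3) = f(2) + f(1) = 1 + 1 = 2
f(4) = f(3) + f(2) = 2 + 1 = 3
f(5) = f(4) + f(3) = 3 + 2 = 5
f(6) = f(5) + f(4) = 5 + 3 = 8
f(7) = f(6) + f(5) = 8 + 5 = 13
f(8) = f(7) + f(6) = 13 + 8 = 21
f(9) = f(8) + f(7) = 21 + 13 = 34
f(10) = f(9) + f(8) = 34 + 21 = 55
f(11) = f(10) + f(9) = 55 + 34 = 89
f(12) = f(11) + f(10) = 89 + 55 = 144
f(13) = f(12) + f(11) = 144 + 89 = 233
f(14) = f(13) + f(12) = 233 + 144 = 377
f(15) = f(14) + f(13) = 377 + 233 = 610

610


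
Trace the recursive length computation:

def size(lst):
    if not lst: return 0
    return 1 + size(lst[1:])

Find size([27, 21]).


size([27, 21]) = 1 + size([21])
size([21]) = 1 + size([])
size([]) = 0  (base case)
Unwinding: 1 + 1 + 0 = 2

2


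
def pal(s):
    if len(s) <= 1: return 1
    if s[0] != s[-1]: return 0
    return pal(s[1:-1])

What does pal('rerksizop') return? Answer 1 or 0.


pal('rerksizop'): s[0]='r' != s[-1]='p' -> return 0
Result: 0 (not a palindrome)

0


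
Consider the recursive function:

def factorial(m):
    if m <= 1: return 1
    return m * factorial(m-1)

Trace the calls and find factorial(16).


factorial(16)
= 16 * factorial(15)
= 16 * 15 * factorial(14)
= 16 * 15 * 14 * factorial(13)
= 16 * 15 * 14 * 13 * factorial(12)
= 16 * 15 * 14 * 13 * 12 * factorial(11)
= 16 * 15 * 14 * 13 * 12 * 11 * factorial(10)
= 16 * 15 * 14 * 13 * 12 * 11 * 10 * factorial(9)
= 16 * 15 * 14 * 13 * 12 * 11 * 10 * 9 * factorial(8)
= 16 * 15 * 14 * 13 * 12 * 11 * 10 * 9 * 8 * factorial(7)
= 16 * 15 * 14 * 13 * 12 * 11 * 10 * 9 * 8 * 7 * factorial(6)
= 16 * 15 * 14 * 13 * 12 * 11 * 10 * 9 * 8 * 7 * 6 * factorial(5)
= 16 * 15 * 14 * 13 * 12 * 11 * 10 * 9 * 8 * 7 * 6 * 5 * factorial(4)
= 16 * 15 * 14 * 13 * 12 * 11 * 10 * 9 * 8 * 7 * 6 * 5 * 4 * factorial(3)
= 16 * 15 * 14 * 13 * 12 * 11 * 10 * 9 * 8 * 7 * 6 * 5 * 4 * 3 * factorial(2)
= 16 * 15 * 14 * 13 * 12 * 11 * 10 * 9 * 8 * 7 * 6 * 5 * 4 * 3 * 2 * factorial(1)
= 16 * 15 * 14 * 13 * 12 * 11 * 10 * 9 * 8 * 7 * 6 * 5 * 4 * 3 * 2 * 1
= 20922789888000

20922789888000


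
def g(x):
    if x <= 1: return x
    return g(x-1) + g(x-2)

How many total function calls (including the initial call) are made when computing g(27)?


Let C(n) = total calls for g(n)
C(0) = 1, C(1) = 1
C(2) = 1 + C(1) + C(0) = 1 + 1 + 1 = 3
C(3) = 1 + C(2) + C(1) = 1 + 3 + 1 = 5
C(4) = 1 + C(3) + C(2) = 1 + 5 + 3 = 9
C(5) = 1 + C(4) + C(3) = 1 + 9 + 5 = 15
C(6) = 1 + C(5) + C(4) = 1 + 15 + 9 = 25
C(7) = 1 + C(6) + C(5) = 1 + 25 + 15 = 41
C(8) = 1 + C(7) + C(6) = 1 + 41 + 25 = 67
C(9) = 1 + C(8) + C(7) = 1 + 67 + 41 = 109
C(10) = 1 + C(9) + C(8) = 1 + 109 + 67 = 177
C(11) = 1 + C(10) + C(9) = 1 + 177 + 109 = 287
C(12) = 1 + C(11) + C(10) = 1 + 287 + 177 = 465
C(13) = 1 + C(12) + C(11) = 1 + 465 + 287 = 753
C(14) = 1 + C(13) + C(12) = 1 + 753 + 465 = 1219
C(15) = 1 + C(14) + C(13) = 1 + 1219 + 753 = 1973
C(16) = 1 + C(15) + C(14) = 1 + 1973 + 1219 = 3193
C(17) = 1 + C(16) + C(15) = 1 + 3193 + 1973 = 5167
C(18) = 1 + C(17) + C(16) = 1 + 5167 + 3193 = 8361
C(19) = 1 + C(18) + C(17) = 1 + 8361 + 5167 = 13529
C(20) = 1 + C(19) + C(18) = 1 + 13529 + 8361 = 21891
C(21) = 1 + C(20) + C(19) = 1 + 21891 + 13529 = 35421
C(22) = 1 + C(21) + C(20) = 1 + 35421 + 21891 = 57313
C(23) = 1 + C(22) + C(21) = 1 + 57313 + 35421 = 92735
C(24) = 1 + C(23) + C(22) = 1 + 92735 + 57313 = 150049
C(25) = 1 + C(24) + C(23) = 1 + 150049 + 92735 = 242785
C(26) = 1 + C(25) + C(24) = 1 + 242785 + 150049 = 392835
C(27) = 1 + C(26) + C(25) = 1 + 392835 + 242785 = 635621

635621


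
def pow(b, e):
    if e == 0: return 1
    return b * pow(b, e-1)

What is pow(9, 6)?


pow(9, 6)
= 9 * pow(9, 5)
= 9 * 9 * pow(9, 4)
= 9 * 9 * 9 * pow(9, 3)
= 9 * 9 * 9 * 9 * pow(9, 2)
= 9 * 9 * 9 * 9 * 9 * pow(9, 1)
= 9 * 9 * 9 * 9 * 9 * 9 * pow(9, 0)
= 9 * 9 * 9 * 9 * 9 * 9 * 1
= 531441

531441


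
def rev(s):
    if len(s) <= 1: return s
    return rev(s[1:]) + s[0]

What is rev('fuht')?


rev('fuht') = rev('uht') + 'f'
rev('uht') = rev('ht') + 'u'
rev('ht') = rev('t') + 'h'
rev('t') = 't'  (base case)
Concatenating: 't' + 'h' + 'u' + 'f' = 'thuf'

thuf


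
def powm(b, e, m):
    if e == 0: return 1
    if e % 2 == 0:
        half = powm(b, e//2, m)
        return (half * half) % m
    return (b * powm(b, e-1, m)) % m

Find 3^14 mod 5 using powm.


powm(3, 14, 5): e is even, compute powm(3, 7, 5)
  powm(3, 7, 5): e is odd, compute powm(3, 6, 5)
    powm(3, 6, 5): e is even, compute powm(3, 3, 5)
      powm(3, 3, 5): e is odd, compute powm(3, 2, 5)
        powm(3, 2, 5): e is even, compute powm(3, 1, 5)
          powm(3, 1, 5): e is odd, compute powm(3, 0, 5)
          powm(3, 0, 5) = 1
          (3 * 1) % 5 = 3
        half=3, (3*3) % 5 = 4
      (3 * 4) % 5 = 2
    half=2, (2*2) % 5 = 4
  (3 * 4) % 5 = 2
half=2, (2*2) % 5 = 4

4


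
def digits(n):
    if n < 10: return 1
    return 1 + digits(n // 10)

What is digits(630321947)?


digits(630321947) = 1 + digits(63032194)
digits(63032194) = 1 + digits(6303219)
digits(6303219) = 1 + digits(630321)
digits(630321) = 1 + digits(63032)
digits(63032) = 1 + digits(6303)
digits(6303) = 1 + digits(630)
digits(630) = 1 + digits(63)
digits(63) = 1 + digits(6)
digits(6) = 1  (base case: 6 < 10)
Unwinding: 1 + 1 + 1 + 1 + 1 + 1 + 1 + 1 + 1 = 9

9


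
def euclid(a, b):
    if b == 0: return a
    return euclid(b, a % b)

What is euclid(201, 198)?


euclid(201, 198) = euclid(198, 3)
euclid(198, 3) = euclid(3, 0)
euclid(3, 0) = 3  (base case)

3


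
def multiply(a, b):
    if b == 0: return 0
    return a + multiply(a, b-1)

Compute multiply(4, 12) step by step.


multiply(4, 12) = 4 + multiply(4, 11)
multiply(4, 11) = 4 + multiply(4, 10)
multiply(4, 10) = 4 + multiply(4, 9)
multiply(4, 9) = 4 + multiply(4, 8)
multiply(4, 8) = 4 + multiply(4, 7)
multiply(4, 7) = 4 + multiply(4, 6)
multiply(4, 6) = 4 + multiply(4, 5)
multiply(4, 5) = 4 + multiply(4, 4)
multiply(4, 4) = 4 + multiply(4, 3)
multiply(4, 3) = 4 + multiply(4, 2)
multiply(4, 2) = 4 + multiply(4, 1)
multiply(4, 1) = 4 + multiply(4, 0)
multiply(4, 0) = 0  (base case)
Total: 4 + 4 + 4 + 4 + 4 + 4 + 4 + 4 + 4 + 4 + 4 + 4 + 0 = 48

48


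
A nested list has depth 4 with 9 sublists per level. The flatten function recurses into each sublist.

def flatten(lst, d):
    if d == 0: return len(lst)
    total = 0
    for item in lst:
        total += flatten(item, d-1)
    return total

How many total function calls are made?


At depth 0 (root): 1 call
At depth 1: each of 1 parents calls flatten on 9 children = 9 calls
At depth 2: each of 9 parents calls flatten on 9 children = 81 calls
At depth 3: each of 81 parents calls flatten on 9 children = 729 calls
At depth 4: each of 729 parents calls flatten on 9 children = 6561 calls
Total: 1 + 9 + 81 + 729 + 6561 = 7381

7381


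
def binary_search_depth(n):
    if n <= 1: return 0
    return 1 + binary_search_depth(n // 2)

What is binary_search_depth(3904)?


3904 / 2 = 1952
1952 / 2 = 976
976 / 2 = 488
488 / 2 = 244
244 / 2 = 122
122 / 2 = 61
61 / 2 = 30
30 / 2 = 15
15 / 2 = 7
7 / 2 = 3
3 / 2 = 1
Reached 1 after 11 halvings

11


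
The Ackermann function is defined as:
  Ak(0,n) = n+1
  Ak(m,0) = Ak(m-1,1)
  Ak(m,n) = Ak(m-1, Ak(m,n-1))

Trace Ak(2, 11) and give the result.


Ak(2, 11) = Ak(1, Ak(2, 10))
  Ak(2, 10) = Ak(1, Ak(2, 9))
    Ak(2, 9) = Ak(1, Ak(2, 8))
      Ak(2, 8) = Ak(1, Ak(2, 7))
        Ak(2, 7) = Ak(1, Ak(2, 6))
          Ak(2, 6) = Ak(1, Ak(2, 5))
          Ak(2, 5) = Ak(1, Ak(2, 4))
          Ak(2, 4) = Ak(1, Ak(2, 3))
          Ak(2, 3) = Ak(1, Ak(2, 2))
          Ak(2, 2) = Ak(1, Ak(2, 1))
          Ak(2, 1) = Ak(1, Ak(2, 0))
          Ak(2, 0) = Ak(1, 1)
          Ak(1, 1) = Ak(0, Ak(1, 0))
          Ak(1, 0) = Ak(0, 1)
          Ak(0, 1) = 2
            = Ak(0, 2)
          Ak(0, 2) = 3
            = Ak(1, 3)
          Ak(1, 3) = Ak(0, Ak(1, 2))
          Ak(1, 2) = Ak(0, Ak(1, 1))
          Ak(1, 1) = Ak(0, Ak(1, 0))
          Ak(1, 0) = Ak(0, 1)
          Ak(0, 1) = 2
            = Ak(0, 2)
          Ak(0, 2) = 3
... (trace truncated)
Result: Ak(2, 11) = 25

25


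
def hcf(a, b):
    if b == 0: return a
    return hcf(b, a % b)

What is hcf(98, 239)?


hcf(98, 239) = hcf(239, 98)
hcf(239, 98) = hcf(98, 43)
hcf(98, 43) = hcf(43, 12)
hcf(43, 12) = hcf(12, 7)
hcf(12, 7) = hcf(7, 5)
hcf(7, 5) = hcf(5, 2)
hcf(5, 2) = hcf(2, 1)
hcf(2, 1) = hcf(1, 0)
hcf(1, 0) = 1  (base case)

1


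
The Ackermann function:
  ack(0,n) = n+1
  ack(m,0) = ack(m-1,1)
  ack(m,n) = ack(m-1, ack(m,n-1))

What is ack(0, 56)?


ack(0, 56) = 57
Result: ack(0, 56) = 57

57


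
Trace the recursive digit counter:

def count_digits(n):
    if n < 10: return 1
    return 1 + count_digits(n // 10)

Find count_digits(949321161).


count_digits(949321161) = 1 + count_digits(94932116)
count_digits(94932116) = 1 + count_digits(9493211)
count_digits(9493211) = 1 + count_digits(949321)
count_digits(949321) = 1 + count_digits(94932)
count_digits(94932) = 1 + count_digits(9493)
count_digits(9493) = 1 + count_digits(949)
count_digits(949) = 1 + count_digits(94)
count_digits(94) = 1 + count_digits(9)
count_digits(9) = 1  (base case: 9 < 10)
Unwinding: 1 + 1 + 1 + 1 + 1 + 1 + 1 + 1 + 1 = 9

9


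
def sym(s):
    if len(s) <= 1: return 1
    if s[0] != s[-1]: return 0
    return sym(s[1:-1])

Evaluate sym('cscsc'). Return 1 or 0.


sym('cscsc'): s[0]='c' == s[-1]='c' -> check sym('scs')
sym('scs'): s[0]='s' == s[-1]='s' -> check sym('c')
sym('c'): len <= 1 -> return 1  (base case)
Result: 1 (palindrome)

1


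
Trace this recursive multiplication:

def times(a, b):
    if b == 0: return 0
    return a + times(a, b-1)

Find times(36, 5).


times(36, 5) = 36 + times(36, 4)
times(36, 4) = 36 + times(36, 3)
times(36, 3) = 36 + times(36, 2)
times(36, 2) = 36 + times(36, 1)
times(36, 1) = 36 + times(36, 0)
times(36, 0) = 0  (base case)
Total: 36 + 36 + 36 + 36 + 36 + 0 = 180

180


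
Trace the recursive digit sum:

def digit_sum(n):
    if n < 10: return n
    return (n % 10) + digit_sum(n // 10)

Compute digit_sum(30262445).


digit_sum(30262445) = 5 + digit_sum(3026244)
digit_sum(3026244) = 4 + digit_sum(302624)
digit_sum(302624) = 4 + digit_sum(30262)
digit_sum(30262) = 2 + digit_sum(3026)
digit_sum(3026) = 6 + digit_sum(302)
digit_sum(302) = 2 + digit_sum(30)
digit_sum(30) = 0 + digit_sum(3)
digit_sum(3) = 3  (base case)
Total: 5 + 4 + 4 + 2 + 6 + 2 + 0 + 3 = 26

26


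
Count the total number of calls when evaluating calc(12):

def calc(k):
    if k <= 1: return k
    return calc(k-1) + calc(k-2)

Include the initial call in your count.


Let C(n) = total calls for calc(n)
C(0) = 1, C(1) = 1
C(2) = 1 + C(1) + C(0) = 1 + 1 + 1 = 3
C(3) = 1 + C(2) + C(1) = 1 + 3 + 1 = 5
C(4) = 1 + C(3) + C(2) = 1 + 5 + 3 = 9
C(5) = 1 + C(4) + C(3) = 1 + 9 + 5 = 15
C(6) = 1 + C(5) + C(4) = 1 + 15 + 9 = 25
C(7) = 1 + C(6) + C(5) = 1 + 25 + 15 = 41
C(8) = 1 + C(7) + C(6) = 1 + 41 + 25 = 67
C(9) = 1 + C(8) + C(7) = 1 + 67 + 41 = 109
C(10) = 1 + C(9) + C(8) = 1 + 109 + 67 = 177
C(11) = 1 + C(10) + C(9) = 1 + 177 + 109 = 287
C(12) = 1 + C(11) + C(10) = 1 + 287 + 177 = 465

465


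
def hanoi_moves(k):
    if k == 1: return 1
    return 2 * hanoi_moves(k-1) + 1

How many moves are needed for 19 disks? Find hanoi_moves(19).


hanoi_moves(19) = 2 * hanoi_moves(18) + 1
hanoi_moves(18) = 2 * hanoi_moves(17) + 1
hanoi_moves(17) = 2 * hanoi_moves(16) + 1
hanoi_moves(16) = 2 * hanoi_moves(15) + 1
hanoi_moves(15) = 2 * hanoi_moves(14) + 1
hanoi_moves(14) = 2 * hanoi_moves(13) + 1
hanoi_moves(13) = 2 * hanoi_moves(12) + 1
hanoi_moves(12) = 2 * hanoi_moves(11) + 1
hanoi_moves(11) = 2 * hanoi_moves(10) + 1
hanoi_moves(10) = 2 * hanoi_moves(9) + 1
hanoi_moves(9) = 2 * hanoi_moves(8) + 1
hanoi_moves(8) = 2 * hanoi_moves(7) + 1
hanoi_moves(7) = 2 * hanoi_moves(6) + 1
hanoi_moves(6) = 2 * hanoi_moves(5) + 1
hanoi_moves(5) = 2 * hanoi_moves(4) + 1
hanoi_moves(4) = 2 * hanoi_moves(3) + 1
hanoi_moves(3) = 2 * hanoi_moves(2) + 1
hanoi_moves(2) = 2 * hanoi_moves(1) + 1
hanoi_moves(1) = 1  (base case)
hanoi_moves(2) = 2 * 1 + 1 = 3
hanoi_moves(3) = 2 * 3 + 1 = 7
hanoi_moves(4) = 2 * 7 + 1 = 15
hanoi_moves(5) = 2 * 15 + 1 = 31
hanoi_moves(6) = 2 * 31 + 1 = 63
hanoi_moves(7) = 2 * 63 + 1 = 127
hanoi_moves(8) = 2 * 127 + 1 = 255
hanoi_moves(9) = 2 * 255 + 1 = 511
hanoi_moves(10) = 2 * 511 + 1 = 1023
hanoi_moves(11) = 2 * 1023 + 1 = 2047
hanoi_moves(12) = 2 * 2047 + 1 = 4095
hanoi_moves(13) = 2 * 4095 + 1 = 8191
hanoi_moves(14) = 2 * 8191 + 1 = 16383
hanoi_moves(15) = 2 * 16383 + 1 = 32767
hanoi_moves(16) = 2 * 32767 + 1 = 65535
hanoi_moves(17) = 2 * 65535 + 1 = 131071
hanoi_moves(18) = 2 * 131071 + 1 = 262143
hanoi_moves(19) = 2 * 262143 + 1 = 524287

524287


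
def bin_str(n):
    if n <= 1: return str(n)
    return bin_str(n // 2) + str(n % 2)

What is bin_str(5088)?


bin_str(5088) = bin_str(2544) + '0'
bin_str(2544) = bin_str(1272) + '0'
bin_str(1272) = bin_str(636) + '0'
bin_str(636) = bin_str(318) + '0'
bin_str(318) = bin_str(159) + '0'
bin_str(159) = bin_str(79) + '1'
bin_str(79) = bin_str(39) + '1'
bin_str(39) = bin_str(19) + '1'
bin_str(19) = bin_str(9) + '1'
bin_str(9) = bin_str(4) + '1'
bin_str(4) = bin_str(2) + '0'
bin_str(2) = bin_str(1) + '0'
bin_str(1) = '1'  (base case)
Concatenating: '1' + '0' + '0' + '1' + '1' + '1' + '1' + '1' + '0' + '0' + '0' + '0' + '0' = '1001111100000'

1001111100000


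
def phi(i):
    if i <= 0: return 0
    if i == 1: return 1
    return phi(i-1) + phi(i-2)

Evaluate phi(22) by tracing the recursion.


Computing phi(22) bottom-up:
phi(0) = 0
phi(1) = 1
phi(2) = phi(1) + phi(0) = 1 + 0 = 1
phi(3) = phi(2) + phi(1) = 1 + 1 = 2
phi(4) = phi(3) + phi(2) = 2 + 1 = 3
phi(5) = phi(4) + phi(3) = 3 + 2 = 5
phi(6) = phi(5) + phi(4) = 5 + 3 = 8
phi(7) = phi(6) + phi(5) = 8 + 5 = 13
phi(8) = phi(7) + phi(6) = 13 + 8 = 21
phi(9) = phi(8) + phi(7) = 21 + 13 = 34
phi(10) = phi(9) + phi(8) = 34 + 21 = 55
phi(11) = phi(10) + phi(9) = 55 + 34 = 89
phi(12) = phi(11) + phi(10) = 89 + 55 = 144
phi(13) = phi(12) + phi(11) = 144 + 89 = 233
phi(14) = phi(13) + phi(12) = 233 + 144 = 377
phi(15) = phi(14) + phi(13) = 377 + 233 = 610
phi(16) = phi(15) + phi(14) = 610 + 377 = 987
phi(17) = phi(16) + phi(15) = 987 + 610 = 1597
phi(18) = phi(17) + phi(16) = 1597 + 987 = 2584
phi(19) = phi(18) + phi(17) = 2584 + 1597 = 4181
phi(20) = phi(19) + phi(18) = 4181 + 2584 = 6765
phi(21) = phi(20) + phi(19) = 6765 + 4181 = 10946
phi(22) = phi(21) + phi(20) = 10946 + 6765 = 17711

17711


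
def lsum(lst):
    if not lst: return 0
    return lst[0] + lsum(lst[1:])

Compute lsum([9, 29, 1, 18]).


lsum([9, 29, 1, 18]) = 9 + lsum([29, 1, 18])
lsum([29, 1, 18]) = 29 + lsum([1, 18])
lsum([1, 18]) = 1 + lsum([18])
lsum([18]) = 18 + lsum([])
lsum([]) = 0  (base case)
Total: 9 + 29 + 1 + 18 + 0 = 57

57


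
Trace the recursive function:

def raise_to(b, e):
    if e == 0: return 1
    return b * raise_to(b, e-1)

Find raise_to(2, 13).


raise_to(2, 13)
= 2 * raise_to(2, 12)
= 2 * 2 * raise_to(2, 11)
= 2 * 2 * 2 * raise_to(2, 10)
= 2 * 2 * 2 * 2 * raise_to(2, 9)
= 2 * 2 * 2 * 2 * 2 * raise_to(2, 8)
= 2 * 2 * 2 * 2 * 2 * 2 * raise_to(2, 7)
= 2 * 2 * 2 * 2 * 2 * 2 * 2 * raise_to(2, 6)
= 2 * 2 * 2 * 2 * 2 * 2 * 2 * 2 * raise_to(2, 5)
= 2 * 2 * 2 * 2 * 2 * 2 * 2 * 2 * 2 * raise_to(2, 4)
= 2 * 2 * 2 * 2 * 2 * 2 * 2 * 2 * 2 * 2 * raise_to(2, 3)
= 2 * 2 * 2 * 2 * 2 * 2 * 2 * 2 * 2 * 2 * 2 * raise_to(2, 2)
= 2 * 2 * 2 * 2 * 2 * 2 * 2 * 2 * 2 * 2 * 2 * 2 * raise_to(2, 1)
= 2 * 2 * 2 * 2 * 2 * 2 * 2 * 2 * 2 * 2 * 2 * 2 * 2 * raise_to(2, 0)
= 2 * 2 * 2 * 2 * 2 * 2 * 2 * 2 * 2 * 2 * 2 * 2 * 2 * 1
= 8192

8192


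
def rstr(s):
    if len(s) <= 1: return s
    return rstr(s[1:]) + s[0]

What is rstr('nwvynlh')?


rstr('nwvynlh') = rstr('wvynlh') + 'n'
rstr('wvynlh') = rstr('vynlh') + 'w'
rstr('vynlh') = rstr('ynlh') + 'v'
rstr('ynlh') = rstr('nlh') + 'y'
rstr('nlh') = rstr('lh') + 'n'
rstr('lh') = rstr('h') + 'l'
rstr('h') = 'h'  (base case)
Concatenating: 'h' + 'l' + 'n' + 'y' + 'v' + 'w' + 'n' = 'hlnyvwn'

hlnyvwn


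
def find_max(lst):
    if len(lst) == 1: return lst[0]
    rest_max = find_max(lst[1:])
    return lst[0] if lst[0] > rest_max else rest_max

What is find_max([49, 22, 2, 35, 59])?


find_max([49, 22, 2, 35, 59]): compare 49 with find_max([22, 2, 35, 59])
find_max([22, 2, 35, 59]): compare 22 with find_max([2, 35, 59])
find_max([2, 35, 59]): compare 2 with find_max([35, 59])
find_max([35, 59]): compare 35 with find_max([59])
find_max([59]) = 59  (base case)
Compare 35 with 59 -> 59
Compare 2 with 59 -> 59
Compare 22 with 59 -> 59
Compare 49 with 59 -> 59

59


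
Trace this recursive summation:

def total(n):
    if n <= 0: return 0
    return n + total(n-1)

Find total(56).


total(56)
= 56 + 55 + 54 + 53 + 52 + 51 + 50 + 49 + 48 + 47 + 46 + 45 + 44 + 43 + 42 + 41 + 40 + 39 + 38 + 37 + 36 + 35 + 34 + 33 + 32 + 31 + 30 + 29 + 28 + 27 + 26 + 25 + 24 + 23 + 22 + 21 + 20 + 19 + 18 + 17 + 16 + 15 + 14 + 13 + 12 + 11 + 10 + 9 + 8 + 7 + 6 + 5 + 4 + 3 + 2 + 1 + total(0)
= 56 + 55 + 54 + 53 + 52 + 51 + 50 + 49 + 48 + 47 + 46 + 45 + 44 + 43 + 42 + 41 + 40 + 39 + 38 + 37 + 36 + 35 + 34 + 33 + 32 + 31 + 30 + 29 + 28 + 27 + 26 + 25 + 24 + 23 + 22 + 21 + 20 + 19 + 18 + 17 + 16 + 15 + 14 + 13 + 12 + 11 + 10 + 9 + 8 + 7 + 6 + 5 + 4 + 3 + 2 + 1 + 0
= 1596

1596


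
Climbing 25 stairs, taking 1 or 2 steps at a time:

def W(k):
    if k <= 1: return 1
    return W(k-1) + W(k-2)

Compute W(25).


Building up from base cases:
W(0) = 1
W(1) = 1
W(2) = W(1) + W(0) = 1 + 1 = 2
W(3) = W(2) + W(1) = 2 + 1 = 3
W(4) = W(3) + W(2) = 3 + 2 = 5
W(5) = W(4) + W(3) = 5 + 3 = 8
W(6) = W(5) + W(4) = 8 + 5 = 13
W(7) = W(6) + W(5) = 13 + 8 = 21
W(8) = W(7) + W(6) = 21 + 13 = 34
W(9) = W(8) + W(7) = 34 + 21 = 55
W(10) = W(9) + W(8) = 55 + 34 = 89
W(11) = W(10) + W(9) = 89 + 55 = 144
W(12) = W(11) + W(10) = 144 + 89 = 233
W(13) = W(12) + W(11) = 233 + 144 = 377
W(14) = W(13) + W(12) = 377 + 233 = 610
W(15) = W(14) + W(13) = 610 + 377 = 987
W(16) = W(15) + W(14) = 987 + 610 = 1597
W(17) = W(16) + W(15) = 1597 + 987 = 2584
W(18) = W(17) + W(16) = 2584 + 1597 = 4181
W(19) = W(18) + W(17) = 4181 + 2584 = 6765
W(20) = W(19) + W(18) = 6765 + 4181 = 10946
W(21) = W(20) + W(19) = 10946 + 6765 = 17711
W(22) = W(21) + W(20) = 17711 + 10946 = 28657
W(23) = W(22) + W(21) = 28657 + 17711 = 46368
W(24) = W(23) + W(22) = 46368 + 28657 = 75025
W(25) = W(24) + W(23) = 75025 + 46368 = 121393

121393


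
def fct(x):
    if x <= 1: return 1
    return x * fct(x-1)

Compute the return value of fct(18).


fct(18)
= 18 * fct(17)
= 18 * 17 * fct(16)
= 18 * 17 * 16 * fct(15)
= 18 * 17 * 16 * 15 * fct(14)
= 18 * 17 * 16 * 15 * 14 * fct(13)
= 18 * 17 * 16 * 15 * 14 * 13 * fct(12)
= 18 * 17 * 16 * 15 * 14 * 13 * 12 * fct(11)
= 18 * 17 * 16 * 15 * 14 * 13 * 12 * 11 * fct(10)
= 18 * 17 * 16 * 15 * 14 * 13 * 12 * 11 * 10 * fct(9)
= 18 * 17 * 16 * 15 * 14 * 13 * 12 * 11 * 10 * 9 * fct(8)
= 18 * 17 * 16 * 15 * 14 * 13 * 12 * 11 * 10 * 9 * 8 * fct(7)
= 18 * 17 * 16 * 15 * 14 * 13 * 12 * 11 * 10 * 9 * 8 * 7 * fct(6)
= 18 * 17 * 16 * 15 * 14 * 13 * 12 * 11 * 10 * 9 * 8 * 7 * 6 * fct(5)
= 18 * 17 * 16 * 15 * 14 * 13 * 12 * 11 * 10 * 9 * 8 * 7 * 6 * 5 * fct(4)
= 18 * 17 * 16 * 15 * 14 * 13 * 12 * 11 * 10 * 9 * 8 * 7 * 6 * 5 * 4 * fct(3)
= 18 * 17 * 16 * 15 * 14 * 13 * 12 * 11 * 10 * 9 * 8 * 7 * 6 * 5 * 4 * 3 * fct(2)
= 18 * 17 * 16 * 15 * 14 * 13 * 12 * 11 * 10 * 9 * 8 * 7 * 6 * 5 * 4 * 3 * 2 * fct(1)
= 18 * 17 * 16 * 15 * 14 * 13 * 12 * 11 * 10 * 9 * 8 * 7 * 6 * 5 * 4 * 3 * 2 * 1
= 6402373705728000

6402373705728000


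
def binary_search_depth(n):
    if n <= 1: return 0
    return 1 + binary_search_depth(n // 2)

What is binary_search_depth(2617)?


2617 / 2 = 1308
1308 / 2 = 654
654 / 2 = 327
327 / 2 = 163
163 / 2 = 81
81 / 2 = 40
40 / 2 = 20
20 / 2 = 10
10 / 2 = 5
5 / 2 = 2
2 / 2 = 1
Reached 1 after 11 halvings

11


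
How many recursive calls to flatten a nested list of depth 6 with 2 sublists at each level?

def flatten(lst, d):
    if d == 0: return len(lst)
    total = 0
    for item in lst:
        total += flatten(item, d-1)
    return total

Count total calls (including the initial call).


At depth 0 (root): 1 call
At depth 1: each of 1 parents calls flatten on 2 children = 2 calls
At depth 2: each of 2 parents calls flatten on 2 children = 4 calls
At depth 3: each of 4 parents calls flatten on 2 children = 8 calls
At depth 4: each of 8 parents calls flatten on 2 children = 16 calls
At depth 5: each of 16 parents calls flatten on 2 children = 32 calls
At depth 6: each of 32 parents calls flatten on 2 children = 64 calls
Total: 1 + 2 + 4 + 8 + 16 + 32 + 64 = 127

127


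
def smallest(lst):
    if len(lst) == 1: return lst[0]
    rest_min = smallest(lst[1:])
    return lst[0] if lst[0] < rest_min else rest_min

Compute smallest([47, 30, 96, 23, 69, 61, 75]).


smallest([47, 30, 96, 23, 69, 61, 75]): compare 47 with smallest([30, 96, 23, 69, 61, 75])
smallest([30, 96, 23, 69, 61, 75]): compare 30 with smallest([96, 23, 69, 61, 75])
smallest([96, 23, 69, 61, 75]): compare 96 with smallest([23, 69, 61, 75])
smallest([23, 69, 61, 75]): compare 23 with smallest([69, 61, 75])
smallest([69, 61, 75]): compare 69 with smallest([61, 75])
smallest([61, 75]): compare 61 with smallest([75])
smallest([75]) = 75  (base case)
Compare 61 with 75 -> 61
Compare 69 with 61 -> 61
Compare 23 with 61 -> 23
Compare 96 with 23 -> 23
Compare 30 with 23 -> 23
Compare 47 with 23 -> 23

23
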